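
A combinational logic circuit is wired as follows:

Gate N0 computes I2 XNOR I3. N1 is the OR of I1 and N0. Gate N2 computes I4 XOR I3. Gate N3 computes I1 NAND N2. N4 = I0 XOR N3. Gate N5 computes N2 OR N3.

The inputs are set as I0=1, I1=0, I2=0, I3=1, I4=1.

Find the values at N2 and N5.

N2 = 0  N5 = 1

N2 = I4 XOR I3 = 1 XOR 1 = 0
N3 = I1 NAND N2 = 0 NAND 0 = 1
N5 = N2 OR N3 = 0 OR 1 = 1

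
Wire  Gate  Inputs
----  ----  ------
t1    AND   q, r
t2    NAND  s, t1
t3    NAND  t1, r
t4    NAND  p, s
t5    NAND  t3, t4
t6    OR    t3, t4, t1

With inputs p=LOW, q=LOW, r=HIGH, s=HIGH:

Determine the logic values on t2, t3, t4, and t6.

t2 = HIGH; t3 = HIGH; t4 = HIGH; t6 = HIGH

t1 = q AND r = LOW AND HIGH = LOW
t2 = s NAND t1 = HIGH NAND LOW = HIGH
t3 = t1 NAND r = LOW NAND HIGH = HIGH
t4 = p NAND s = LOW NAND HIGH = HIGH
t6 = t3 OR t4 OR t1 = HIGH OR HIGH OR LOW = HIGH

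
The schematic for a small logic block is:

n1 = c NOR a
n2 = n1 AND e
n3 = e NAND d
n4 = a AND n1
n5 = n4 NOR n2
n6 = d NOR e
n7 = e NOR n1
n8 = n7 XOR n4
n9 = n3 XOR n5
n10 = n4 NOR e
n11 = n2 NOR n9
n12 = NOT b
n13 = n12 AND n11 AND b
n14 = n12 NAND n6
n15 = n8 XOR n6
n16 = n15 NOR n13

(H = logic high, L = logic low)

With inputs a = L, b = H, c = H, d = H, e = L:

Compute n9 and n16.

n9 = L  n16 = L

n1 = c NOR a = H NOR L = L
n2 = n1 AND e = L AND L = L
n3 = e NAND d = L NAND H = H
n4 = a AND n1 = L AND L = L
n5 = n4 NOR n2 = L NOR L = H
n6 = d NOR e = H NOR L = L
n7 = e NOR n1 = L NOR L = H
n8 = n7 XOR n4 = H XOR L = H
n9 = n3 XOR n5 = H XOR H = L
n11 = n2 NOR n9 = L NOR L = H
n12 = NOT b = NOT H = L
n13 = n12 AND n11 AND b = L AND H AND H = L
n15 = n8 XOR n6 = H XOR L = H
n16 = n15 NOR n13 = H NOR L = L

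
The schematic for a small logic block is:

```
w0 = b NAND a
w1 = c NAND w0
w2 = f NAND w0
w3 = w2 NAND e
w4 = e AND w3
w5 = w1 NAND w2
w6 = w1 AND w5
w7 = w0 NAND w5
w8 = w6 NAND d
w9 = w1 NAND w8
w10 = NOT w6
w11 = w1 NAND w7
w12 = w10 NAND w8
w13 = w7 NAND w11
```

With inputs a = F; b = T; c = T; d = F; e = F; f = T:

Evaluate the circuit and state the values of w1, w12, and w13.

w0 = b NAND a = T NAND F = T
w1 = c NAND w0 = T NAND T = F
w2 = f NAND w0 = T NAND T = F
w5 = w1 NAND w2 = F NAND F = T
w6 = w1 AND w5 = F AND T = F
w7 = w0 NAND w5 = T NAND T = F
w8 = w6 NAND d = F NAND F = T
w10 = NOT w6 = NOT F = T
w11 = w1 NAND w7 = F NAND F = T
w12 = w10 NAND w8 = T NAND T = F
w13 = w7 NAND w11 = F NAND T = T

w1 = F  w12 = F  w13 = T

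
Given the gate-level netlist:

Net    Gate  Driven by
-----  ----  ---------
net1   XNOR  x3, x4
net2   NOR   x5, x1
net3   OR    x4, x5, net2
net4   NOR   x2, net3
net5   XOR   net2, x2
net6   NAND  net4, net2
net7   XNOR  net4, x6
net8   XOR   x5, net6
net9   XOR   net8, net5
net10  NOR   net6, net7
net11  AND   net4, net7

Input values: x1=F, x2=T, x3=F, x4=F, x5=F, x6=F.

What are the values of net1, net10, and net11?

net1 = T; net10 = F; net11 = F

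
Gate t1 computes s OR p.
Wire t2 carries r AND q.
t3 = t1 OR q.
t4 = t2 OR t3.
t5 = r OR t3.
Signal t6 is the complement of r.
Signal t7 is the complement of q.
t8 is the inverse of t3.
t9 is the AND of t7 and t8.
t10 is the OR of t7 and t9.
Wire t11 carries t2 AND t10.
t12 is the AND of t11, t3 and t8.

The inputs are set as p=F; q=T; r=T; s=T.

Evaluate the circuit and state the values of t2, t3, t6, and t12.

t2 = T, t3 = T, t6 = F, t12 = F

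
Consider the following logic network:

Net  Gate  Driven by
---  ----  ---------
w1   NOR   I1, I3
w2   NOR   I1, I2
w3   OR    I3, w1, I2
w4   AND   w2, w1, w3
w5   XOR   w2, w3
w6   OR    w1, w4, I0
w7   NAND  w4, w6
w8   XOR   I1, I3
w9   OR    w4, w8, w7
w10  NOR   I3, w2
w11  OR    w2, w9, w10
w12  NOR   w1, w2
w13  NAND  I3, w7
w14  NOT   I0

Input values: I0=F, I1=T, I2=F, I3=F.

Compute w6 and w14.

w6 = F  w14 = T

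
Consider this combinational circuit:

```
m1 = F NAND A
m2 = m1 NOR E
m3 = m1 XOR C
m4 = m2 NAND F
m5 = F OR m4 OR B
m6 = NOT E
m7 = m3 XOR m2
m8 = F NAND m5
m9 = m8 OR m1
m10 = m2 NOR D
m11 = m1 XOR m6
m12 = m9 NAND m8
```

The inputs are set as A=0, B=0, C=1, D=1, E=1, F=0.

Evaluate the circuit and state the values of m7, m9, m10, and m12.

m1 = F NAND A = 0 NAND 0 = 1
m2 = m1 NOR E = 1 NOR 1 = 0
m3 = m1 XOR C = 1 XOR 1 = 0
m4 = m2 NAND F = 0 NAND 0 = 1
m5 = F OR m4 OR B = 0 OR 1 OR 0 = 1
m7 = m3 XOR m2 = 0 XOR 0 = 0
m8 = F NAND m5 = 0 NAND 1 = 1
m9 = m8 OR m1 = 1 OR 1 = 1
m10 = m2 NOR D = 0 NOR 1 = 0
m12 = m9 NAND m8 = 1 NAND 1 = 0

m7 = 0, m9 = 1, m10 = 0, m12 = 0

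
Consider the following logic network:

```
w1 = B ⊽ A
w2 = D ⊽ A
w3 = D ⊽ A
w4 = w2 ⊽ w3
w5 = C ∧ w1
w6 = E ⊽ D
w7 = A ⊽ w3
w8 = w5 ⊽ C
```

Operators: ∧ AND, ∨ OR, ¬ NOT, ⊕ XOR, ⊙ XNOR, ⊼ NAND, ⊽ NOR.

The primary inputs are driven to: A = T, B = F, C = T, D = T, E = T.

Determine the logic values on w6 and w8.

w1 = B NOR A = F NOR T = F
w5 = C AND w1 = T AND F = F
w6 = E NOR D = T NOR T = F
w8 = w5 NOR C = F NOR T = F

w6 = F, w8 = F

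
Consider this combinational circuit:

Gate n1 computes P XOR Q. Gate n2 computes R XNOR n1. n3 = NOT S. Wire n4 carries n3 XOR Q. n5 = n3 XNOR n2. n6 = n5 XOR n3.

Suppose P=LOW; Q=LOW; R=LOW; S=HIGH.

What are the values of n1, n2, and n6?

n1 = LOW, n2 = HIGH, n6 = LOW

n1 = P XOR Q = LOW XOR LOW = LOW
n2 = R XNOR n1 = LOW XNOR LOW = HIGH
n3 = NOT S = NOT HIGH = LOW
n5 = n3 XNOR n2 = LOW XNOR HIGH = LOW
n6 = n5 XOR n3 = LOW XOR LOW = LOW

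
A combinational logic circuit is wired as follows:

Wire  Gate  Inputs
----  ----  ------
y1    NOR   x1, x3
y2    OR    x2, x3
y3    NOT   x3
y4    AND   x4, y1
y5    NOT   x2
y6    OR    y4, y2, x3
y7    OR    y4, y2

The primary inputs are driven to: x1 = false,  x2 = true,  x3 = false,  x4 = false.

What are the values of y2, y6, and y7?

y1 = x1 NOR x3 = false NOR false = true
y2 = x2 OR x3 = true OR false = true
y4 = x4 AND y1 = false AND true = false
y6 = y4 OR y2 OR x3 = false OR true OR false = true
y7 = y4 OR y2 = false OR true = true

y2 = true; y6 = true; y7 = true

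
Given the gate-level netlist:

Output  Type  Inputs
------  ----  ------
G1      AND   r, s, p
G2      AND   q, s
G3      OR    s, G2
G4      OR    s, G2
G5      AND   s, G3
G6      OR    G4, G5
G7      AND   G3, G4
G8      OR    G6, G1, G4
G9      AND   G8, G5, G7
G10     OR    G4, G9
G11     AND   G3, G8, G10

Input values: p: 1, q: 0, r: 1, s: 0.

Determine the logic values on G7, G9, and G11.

G7 = 0  G9 = 0  G11 = 0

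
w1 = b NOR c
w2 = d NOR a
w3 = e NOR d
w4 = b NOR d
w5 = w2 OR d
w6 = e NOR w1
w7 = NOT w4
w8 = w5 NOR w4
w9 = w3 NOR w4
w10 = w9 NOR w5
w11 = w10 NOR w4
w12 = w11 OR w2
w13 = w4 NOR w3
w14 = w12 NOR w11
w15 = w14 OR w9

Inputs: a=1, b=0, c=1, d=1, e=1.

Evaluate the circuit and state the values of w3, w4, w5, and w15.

w2 = d NOR a = 1 NOR 1 = 0
w3 = e NOR d = 1 NOR 1 = 0
w4 = b NOR d = 0 NOR 1 = 0
w5 = w2 OR d = 0 OR 1 = 1
w9 = w3 NOR w4 = 0 NOR 0 = 1
w10 = w9 NOR w5 = 1 NOR 1 = 0
w11 = w10 NOR w4 = 0 NOR 0 = 1
w12 = w11 OR w2 = 1 OR 0 = 1
w14 = w12 NOR w11 = 1 NOR 1 = 0
w15 = w14 OR w9 = 0 OR 1 = 1

w3 = 0, w4 = 0, w5 = 1, w15 = 1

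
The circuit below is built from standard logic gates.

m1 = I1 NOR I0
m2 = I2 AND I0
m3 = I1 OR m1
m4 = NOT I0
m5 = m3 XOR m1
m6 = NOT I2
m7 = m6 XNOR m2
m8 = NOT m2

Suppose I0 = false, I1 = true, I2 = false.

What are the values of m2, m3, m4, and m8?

m2 = false, m3 = true, m4 = true, m8 = true

m1 = I1 NOR I0 = true NOR false = false
m2 = I2 AND I0 = false AND false = false
m3 = I1 OR m1 = true OR false = true
m4 = NOT I0 = NOT false = true
m8 = NOT m2 = NOT false = true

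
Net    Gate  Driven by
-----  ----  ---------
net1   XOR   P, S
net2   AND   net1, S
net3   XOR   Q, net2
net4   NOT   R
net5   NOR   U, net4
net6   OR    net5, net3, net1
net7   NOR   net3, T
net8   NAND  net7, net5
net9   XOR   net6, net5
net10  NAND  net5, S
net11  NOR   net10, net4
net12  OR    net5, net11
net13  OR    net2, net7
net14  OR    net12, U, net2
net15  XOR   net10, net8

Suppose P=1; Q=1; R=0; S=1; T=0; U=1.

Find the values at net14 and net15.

net14 = 1, net15 = 0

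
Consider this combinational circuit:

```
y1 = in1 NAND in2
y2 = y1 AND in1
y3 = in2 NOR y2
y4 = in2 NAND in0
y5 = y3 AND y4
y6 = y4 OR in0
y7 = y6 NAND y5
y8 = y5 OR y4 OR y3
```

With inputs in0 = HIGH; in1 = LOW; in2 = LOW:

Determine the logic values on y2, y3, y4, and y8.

y2 = LOW, y3 = HIGH, y4 = HIGH, y8 = HIGH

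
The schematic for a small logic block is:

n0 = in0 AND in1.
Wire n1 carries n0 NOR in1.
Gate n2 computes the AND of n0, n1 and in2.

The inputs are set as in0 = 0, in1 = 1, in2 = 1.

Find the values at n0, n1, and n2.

n0 = in0 AND in1 = 0 AND 1 = 0
n1 = n0 NOR in1 = 0 NOR 1 = 0
n2 = n0 AND n1 AND in2 = 0 AND 0 AND 1 = 0

n0 = 0, n1 = 0, n2 = 0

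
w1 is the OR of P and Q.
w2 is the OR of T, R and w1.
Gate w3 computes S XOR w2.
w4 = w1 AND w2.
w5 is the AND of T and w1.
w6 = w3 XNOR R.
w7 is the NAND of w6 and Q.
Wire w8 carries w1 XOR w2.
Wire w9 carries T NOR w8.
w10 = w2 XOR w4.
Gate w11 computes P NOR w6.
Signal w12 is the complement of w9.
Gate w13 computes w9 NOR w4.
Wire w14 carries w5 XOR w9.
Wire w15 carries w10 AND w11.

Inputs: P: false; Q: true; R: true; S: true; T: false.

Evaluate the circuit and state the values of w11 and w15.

w11 = true, w15 = false

w1 = P OR Q = false OR true = true
w2 = T OR R OR w1 = false OR true OR true = true
w3 = S XOR w2 = true XOR true = false
w4 = w1 AND w2 = true AND true = true
w6 = w3 XNOR R = false XNOR true = false
w10 = w2 XOR w4 = true XOR true = false
w11 = P NOR w6 = false NOR false = true
w15 = w10 AND w11 = false AND true = false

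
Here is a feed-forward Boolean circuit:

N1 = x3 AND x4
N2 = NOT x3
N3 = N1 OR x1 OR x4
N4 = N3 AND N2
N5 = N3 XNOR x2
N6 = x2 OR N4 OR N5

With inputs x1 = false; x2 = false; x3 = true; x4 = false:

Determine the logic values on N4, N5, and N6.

N4 = false  N5 = true  N6 = true

N1 = x3 AND x4 = true AND false = false
N2 = NOT x3 = NOT true = false
N3 = N1 OR x1 OR x4 = false OR false OR false = false
N4 = N3 AND N2 = false AND false = false
N5 = N3 XNOR x2 = false XNOR false = true
N6 = x2 OR N4 OR N5 = false OR false OR true = true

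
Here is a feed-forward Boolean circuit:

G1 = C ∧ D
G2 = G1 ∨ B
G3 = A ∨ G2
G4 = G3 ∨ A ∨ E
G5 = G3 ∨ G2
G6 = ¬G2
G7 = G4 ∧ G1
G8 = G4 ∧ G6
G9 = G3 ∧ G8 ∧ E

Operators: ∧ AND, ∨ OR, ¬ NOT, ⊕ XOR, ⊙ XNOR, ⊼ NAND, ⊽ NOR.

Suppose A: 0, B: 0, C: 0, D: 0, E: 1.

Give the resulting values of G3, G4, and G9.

G3 = 0, G4 = 1, G9 = 0

G1 = C AND D = 0 AND 0 = 0
G2 = G1 OR B = 0 OR 0 = 0
G3 = A OR G2 = 0 OR 0 = 0
G4 = G3 OR A OR E = 0 OR 0 OR 1 = 1
G6 = NOT G2 = NOT 0 = 1
G8 = G4 AND G6 = 1 AND 1 = 1
G9 = G3 AND G8 AND E = 0 AND 1 AND 1 = 0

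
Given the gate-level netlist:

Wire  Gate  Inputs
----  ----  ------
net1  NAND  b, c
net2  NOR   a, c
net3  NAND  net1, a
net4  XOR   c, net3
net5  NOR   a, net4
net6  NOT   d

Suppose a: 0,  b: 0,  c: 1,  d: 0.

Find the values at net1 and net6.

net1 = 1, net6 = 1

net1 = b NAND c = 0 NAND 1 = 1
net6 = NOT d = NOT 0 = 1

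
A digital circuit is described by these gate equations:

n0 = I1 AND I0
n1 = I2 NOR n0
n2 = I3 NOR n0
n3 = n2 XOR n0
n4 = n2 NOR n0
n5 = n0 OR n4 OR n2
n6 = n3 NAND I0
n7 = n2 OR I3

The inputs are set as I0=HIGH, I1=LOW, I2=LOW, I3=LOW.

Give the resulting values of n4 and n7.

n0 = I1 AND I0 = LOW AND HIGH = LOW
n2 = I3 NOR n0 = LOW NOR LOW = HIGH
n4 = n2 NOR n0 = HIGH NOR LOW = LOW
n7 = n2 OR I3 = HIGH OR LOW = HIGH

n4 = LOW; n7 = HIGH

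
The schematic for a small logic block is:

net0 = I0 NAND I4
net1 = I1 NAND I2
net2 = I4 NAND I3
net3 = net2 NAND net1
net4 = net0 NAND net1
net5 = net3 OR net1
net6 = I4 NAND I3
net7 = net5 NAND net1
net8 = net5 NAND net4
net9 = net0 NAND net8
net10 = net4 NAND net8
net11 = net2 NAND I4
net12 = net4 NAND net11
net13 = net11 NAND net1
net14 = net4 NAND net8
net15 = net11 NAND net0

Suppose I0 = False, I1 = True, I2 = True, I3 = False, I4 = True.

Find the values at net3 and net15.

net3 = True, net15 = True

net0 = I0 NAND I4 = False NAND True = True
net1 = I1 NAND I2 = True NAND True = False
net2 = I4 NAND I3 = True NAND False = True
net3 = net2 NAND net1 = True NAND False = True
net11 = net2 NAND I4 = True NAND True = False
net15 = net11 NAND net0 = False NAND True = True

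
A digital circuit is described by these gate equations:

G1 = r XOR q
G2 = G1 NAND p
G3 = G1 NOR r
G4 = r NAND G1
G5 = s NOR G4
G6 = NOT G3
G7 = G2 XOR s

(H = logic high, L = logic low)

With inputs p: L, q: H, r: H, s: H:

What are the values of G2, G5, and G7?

G2 = H, G5 = L, G7 = L

G1 = r XOR q = H XOR H = L
G2 = G1 NAND p = L NAND L = H
G4 = r NAND G1 = H NAND L = H
G5 = s NOR G4 = H NOR H = L
G7 = G2 XOR s = H XOR H = L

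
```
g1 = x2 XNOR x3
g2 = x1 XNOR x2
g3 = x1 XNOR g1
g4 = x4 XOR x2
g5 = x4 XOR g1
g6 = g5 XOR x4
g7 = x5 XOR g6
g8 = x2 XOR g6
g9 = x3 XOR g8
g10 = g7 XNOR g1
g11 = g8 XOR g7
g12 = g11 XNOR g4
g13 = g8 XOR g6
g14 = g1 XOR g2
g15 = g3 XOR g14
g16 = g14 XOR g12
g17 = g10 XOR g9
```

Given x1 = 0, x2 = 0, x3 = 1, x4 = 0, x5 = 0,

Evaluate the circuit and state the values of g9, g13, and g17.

g9 = 1, g13 = 0, g17 = 0

g1 = x2 XNOR x3 = 0 XNOR 1 = 0
g5 = x4 XOR g1 = 0 XOR 0 = 0
g6 = g5 XOR x4 = 0 XOR 0 = 0
g7 = x5 XOR g6 = 0 XOR 0 = 0
g8 = x2 XOR g6 = 0 XOR 0 = 0
g9 = x3 XOR g8 = 1 XOR 0 = 1
g10 = g7 XNOR g1 = 0 XNOR 0 = 1
g13 = g8 XOR g6 = 0 XOR 0 = 0
g17 = g10 XOR g9 = 1 XOR 1 = 0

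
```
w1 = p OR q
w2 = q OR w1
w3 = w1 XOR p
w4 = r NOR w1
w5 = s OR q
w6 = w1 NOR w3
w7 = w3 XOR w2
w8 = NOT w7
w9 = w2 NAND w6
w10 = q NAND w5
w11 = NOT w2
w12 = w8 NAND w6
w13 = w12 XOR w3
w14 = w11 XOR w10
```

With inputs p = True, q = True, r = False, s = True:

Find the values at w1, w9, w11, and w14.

w1 = True; w9 = True; w11 = False; w14 = False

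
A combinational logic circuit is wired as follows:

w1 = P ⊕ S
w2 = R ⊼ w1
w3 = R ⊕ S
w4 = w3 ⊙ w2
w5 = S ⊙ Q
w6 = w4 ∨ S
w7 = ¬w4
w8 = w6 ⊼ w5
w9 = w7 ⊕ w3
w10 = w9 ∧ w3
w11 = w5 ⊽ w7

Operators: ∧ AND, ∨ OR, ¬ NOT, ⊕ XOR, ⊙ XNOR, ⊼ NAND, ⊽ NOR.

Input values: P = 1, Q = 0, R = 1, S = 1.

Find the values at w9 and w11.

w9 = 1, w11 = 0

w1 = P XOR S = 1 XOR 1 = 0
w2 = R NAND w1 = 1 NAND 0 = 1
w3 = R XOR S = 1 XOR 1 = 0
w4 = w3 XNOR w2 = 0 XNOR 1 = 0
w5 = S XNOR Q = 1 XNOR 0 = 0
w7 = NOT w4 = NOT 0 = 1
w9 = w7 XOR w3 = 1 XOR 0 = 1
w11 = w5 NOR w7 = 0 NOR 1 = 0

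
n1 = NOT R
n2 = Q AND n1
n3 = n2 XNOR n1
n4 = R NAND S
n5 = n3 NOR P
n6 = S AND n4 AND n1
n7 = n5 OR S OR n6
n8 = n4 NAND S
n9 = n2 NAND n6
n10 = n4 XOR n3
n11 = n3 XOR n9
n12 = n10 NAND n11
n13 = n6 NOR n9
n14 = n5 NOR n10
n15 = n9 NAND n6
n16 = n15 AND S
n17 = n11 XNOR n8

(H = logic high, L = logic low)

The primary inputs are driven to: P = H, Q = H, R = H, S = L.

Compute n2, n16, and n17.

n1 = NOT R = NOT H = L
n2 = Q AND n1 = H AND L = L
n3 = n2 XNOR n1 = L XNOR L = H
n4 = R NAND S = H NAND L = H
n6 = S AND n4 AND n1 = L AND H AND L = L
n8 = n4 NAND S = H NAND L = H
n9 = n2 NAND n6 = L NAND L = H
n11 = n3 XOR n9 = H XOR H = L
n15 = n9 NAND n6 = H NAND L = H
n16 = n15 AND S = H AND L = L
n17 = n11 XNOR n8 = L XNOR H = L

n2 = L; n16 = L; n17 = L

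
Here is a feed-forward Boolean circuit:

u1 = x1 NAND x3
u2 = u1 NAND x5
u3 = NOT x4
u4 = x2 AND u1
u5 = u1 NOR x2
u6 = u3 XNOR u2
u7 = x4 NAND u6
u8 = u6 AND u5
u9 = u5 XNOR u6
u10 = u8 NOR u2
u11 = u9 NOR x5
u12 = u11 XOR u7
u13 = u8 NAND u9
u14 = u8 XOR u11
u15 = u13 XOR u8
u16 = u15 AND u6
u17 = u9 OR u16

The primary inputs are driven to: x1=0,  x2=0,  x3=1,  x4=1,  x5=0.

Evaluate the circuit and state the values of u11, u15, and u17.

u11 = 0, u15 = 1, u17 = 1

u1 = x1 NAND x3 = 0 NAND 1 = 1
u2 = u1 NAND x5 = 1 NAND 0 = 1
u3 = NOT x4 = NOT 1 = 0
u5 = u1 NOR x2 = 1 NOR 0 = 0
u6 = u3 XNOR u2 = 0 XNOR 1 = 0
u8 = u6 AND u5 = 0 AND 0 = 0
u9 = u5 XNOR u6 = 0 XNOR 0 = 1
u11 = u9 NOR x5 = 1 NOR 0 = 0
u13 = u8 NAND u9 = 0 NAND 1 = 1
u15 = u13 XOR u8 = 1 XOR 0 = 1
u16 = u15 AND u6 = 1 AND 0 = 0
u17 = u9 OR u16 = 1 OR 0 = 1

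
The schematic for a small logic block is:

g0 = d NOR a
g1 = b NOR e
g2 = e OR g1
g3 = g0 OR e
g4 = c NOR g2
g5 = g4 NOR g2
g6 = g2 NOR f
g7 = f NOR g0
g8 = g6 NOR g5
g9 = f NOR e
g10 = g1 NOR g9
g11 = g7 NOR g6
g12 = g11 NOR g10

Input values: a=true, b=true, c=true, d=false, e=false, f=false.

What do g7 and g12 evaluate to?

g0 = d NOR a = false NOR true = false
g1 = b NOR e = true NOR false = false
g2 = e OR g1 = false OR false = false
g6 = g2 NOR f = false NOR false = true
g7 = f NOR g0 = false NOR false = true
g9 = f NOR e = false NOR false = true
g10 = g1 NOR g9 = false NOR true = false
g11 = g7 NOR g6 = true NOR true = false
g12 = g11 NOR g10 = false NOR false = true

g7 = true, g12 = true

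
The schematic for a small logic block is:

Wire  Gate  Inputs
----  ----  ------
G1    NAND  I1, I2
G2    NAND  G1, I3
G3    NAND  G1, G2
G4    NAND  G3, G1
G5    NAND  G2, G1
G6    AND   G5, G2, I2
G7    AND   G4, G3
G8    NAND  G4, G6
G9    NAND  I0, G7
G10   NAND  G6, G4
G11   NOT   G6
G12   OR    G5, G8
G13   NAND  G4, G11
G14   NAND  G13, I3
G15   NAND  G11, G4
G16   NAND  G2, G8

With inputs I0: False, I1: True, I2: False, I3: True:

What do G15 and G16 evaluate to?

G1 = I1 NAND I2 = True NAND False = True
G2 = G1 NAND I3 = True NAND True = False
G3 = G1 NAND G2 = True NAND False = True
G4 = G3 NAND G1 = True NAND True = False
G5 = G2 NAND G1 = False NAND True = True
G6 = G5 AND G2 AND I2 = True AND False AND False = False
G8 = G4 NAND G6 = False NAND False = True
G11 = NOT G6 = NOT False = True
G15 = G11 NAND G4 = True NAND False = True
G16 = G2 NAND G8 = False NAND True = True

G15 = True; G16 = True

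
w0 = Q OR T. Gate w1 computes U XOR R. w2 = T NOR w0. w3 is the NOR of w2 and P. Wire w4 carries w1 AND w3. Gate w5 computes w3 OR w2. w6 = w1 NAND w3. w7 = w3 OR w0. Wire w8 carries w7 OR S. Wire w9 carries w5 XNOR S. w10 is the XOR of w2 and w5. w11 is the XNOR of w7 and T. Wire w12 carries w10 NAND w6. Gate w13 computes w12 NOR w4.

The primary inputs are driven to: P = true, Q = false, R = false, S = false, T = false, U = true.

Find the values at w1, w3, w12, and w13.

w1 = true  w3 = false  w12 = true  w13 = false

w0 = Q OR T = false OR false = false
w1 = U XOR R = true XOR false = true
w2 = T NOR w0 = false NOR false = true
w3 = w2 NOR P = true NOR true = false
w4 = w1 AND w3 = true AND false = false
w5 = w3 OR w2 = false OR true = true
w6 = w1 NAND w3 = true NAND false = true
w10 = w2 XOR w5 = true XOR true = false
w12 = w10 NAND w6 = false NAND true = true
w13 = w12 NOR w4 = true NOR false = false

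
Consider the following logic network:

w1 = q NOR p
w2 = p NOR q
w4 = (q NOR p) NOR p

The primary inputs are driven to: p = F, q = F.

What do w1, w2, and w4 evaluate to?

w1 = T  w2 = T  w4 = F

w1 = F NOR F = T
w2 = F NOR F = T
w4 = (F NOR F) NOR F = F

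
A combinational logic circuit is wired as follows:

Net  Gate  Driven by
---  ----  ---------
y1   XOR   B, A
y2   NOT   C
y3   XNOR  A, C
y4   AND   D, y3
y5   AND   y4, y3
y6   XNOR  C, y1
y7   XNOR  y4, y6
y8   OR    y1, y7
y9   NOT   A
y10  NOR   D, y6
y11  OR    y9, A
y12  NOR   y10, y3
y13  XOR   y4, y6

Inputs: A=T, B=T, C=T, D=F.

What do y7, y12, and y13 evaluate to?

y7 = T  y12 = F  y13 = F

y1 = B XOR A = T XOR T = F
y3 = A XNOR C = T XNOR T = T
y4 = D AND y3 = F AND T = F
y6 = C XNOR y1 = T XNOR F = F
y7 = y4 XNOR y6 = F XNOR F = T
y10 = D NOR y6 = F NOR F = T
y12 = y10 NOR y3 = T NOR T = F
y13 = y4 XOR y6 = F XOR F = F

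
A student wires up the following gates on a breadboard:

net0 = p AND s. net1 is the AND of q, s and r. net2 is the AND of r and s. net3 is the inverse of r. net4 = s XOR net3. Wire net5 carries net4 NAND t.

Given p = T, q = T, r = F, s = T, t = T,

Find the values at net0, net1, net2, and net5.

net0 = T, net1 = F, net2 = F, net5 = T

net0 = p AND s = T AND T = T
net1 = q AND s AND r = T AND T AND F = F
net2 = r AND s = F AND T = F
net3 = NOT r = NOT F = T
net4 = s XOR net3 = T XOR T = F
net5 = net4 NAND t = F NAND T = T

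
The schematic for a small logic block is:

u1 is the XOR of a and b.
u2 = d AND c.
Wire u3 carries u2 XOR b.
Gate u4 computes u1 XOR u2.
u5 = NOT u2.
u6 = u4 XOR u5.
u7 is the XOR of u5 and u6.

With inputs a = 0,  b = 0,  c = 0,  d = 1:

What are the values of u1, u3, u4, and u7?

u1 = 0  u3 = 0  u4 = 0  u7 = 0

u1 = a XOR b = 0 XOR 0 = 0
u2 = d AND c = 1 AND 0 = 0
u3 = u2 XOR b = 0 XOR 0 = 0
u4 = u1 XOR u2 = 0 XOR 0 = 0
u5 = NOT u2 = NOT 0 = 1
u6 = u4 XOR u5 = 0 XOR 1 = 1
u7 = u5 XOR u6 = 1 XOR 1 = 0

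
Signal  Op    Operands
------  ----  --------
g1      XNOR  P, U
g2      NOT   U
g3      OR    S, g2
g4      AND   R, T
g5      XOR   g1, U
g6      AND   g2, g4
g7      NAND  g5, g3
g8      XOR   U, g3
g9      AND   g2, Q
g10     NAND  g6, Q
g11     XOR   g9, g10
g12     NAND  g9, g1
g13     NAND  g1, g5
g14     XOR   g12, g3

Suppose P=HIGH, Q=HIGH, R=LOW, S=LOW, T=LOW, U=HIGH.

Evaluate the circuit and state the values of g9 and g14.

g9 = LOW; g14 = HIGH

g1 = P XNOR U = HIGH XNOR HIGH = HIGH
g2 = NOT U = NOT HIGH = LOW
g3 = S OR g2 = LOW OR LOW = LOW
g9 = g2 AND Q = LOW AND HIGH = LOW
g12 = g9 NAND g1 = LOW NAND HIGH = HIGH
g14 = g12 XOR g3 = HIGH XOR LOW = HIGH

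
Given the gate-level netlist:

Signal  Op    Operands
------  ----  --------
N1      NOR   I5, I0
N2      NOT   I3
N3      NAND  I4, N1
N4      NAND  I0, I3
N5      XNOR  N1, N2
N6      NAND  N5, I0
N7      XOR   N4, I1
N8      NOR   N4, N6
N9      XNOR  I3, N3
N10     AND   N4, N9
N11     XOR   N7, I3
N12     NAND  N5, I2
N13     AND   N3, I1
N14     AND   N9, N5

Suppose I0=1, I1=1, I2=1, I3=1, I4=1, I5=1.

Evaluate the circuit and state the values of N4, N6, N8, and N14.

N4 = 0  N6 = 0  N8 = 1  N14 = 1

N1 = I5 NOR I0 = 1 NOR 1 = 0
N2 = NOT I3 = NOT 1 = 0
N3 = I4 NAND N1 = 1 NAND 0 = 1
N4 = I0 NAND I3 = 1 NAND 1 = 0
N5 = N1 XNOR N2 = 0 XNOR 0 = 1
N6 = N5 NAND I0 = 1 NAND 1 = 0
N8 = N4 NOR N6 = 0 NOR 0 = 1
N9 = I3 XNOR N3 = 1 XNOR 1 = 1
N14 = N9 AND N5 = 1 AND 1 = 1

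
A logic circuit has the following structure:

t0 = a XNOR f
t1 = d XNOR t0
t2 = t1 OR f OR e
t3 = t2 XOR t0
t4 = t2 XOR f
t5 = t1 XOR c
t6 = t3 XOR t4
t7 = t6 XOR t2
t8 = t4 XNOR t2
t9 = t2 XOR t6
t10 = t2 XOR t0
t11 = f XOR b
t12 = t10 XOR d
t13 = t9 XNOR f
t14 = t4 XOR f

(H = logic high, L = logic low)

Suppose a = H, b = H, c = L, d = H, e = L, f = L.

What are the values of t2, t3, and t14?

t0 = a XNOR f = H XNOR L = L
t1 = d XNOR t0 = H XNOR L = L
t2 = t1 OR f OR e = L OR L OR L = L
t3 = t2 XOR t0 = L XOR L = L
t4 = t2 XOR f = L XOR L = L
t14 = t4 XOR f = L XOR L = L

t2 = L  t3 = L  t14 = L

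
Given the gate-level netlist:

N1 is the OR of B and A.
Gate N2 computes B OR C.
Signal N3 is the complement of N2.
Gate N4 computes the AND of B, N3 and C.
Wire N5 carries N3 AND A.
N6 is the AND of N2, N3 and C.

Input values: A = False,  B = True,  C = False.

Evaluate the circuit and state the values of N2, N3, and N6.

N2 = True, N3 = False, N6 = False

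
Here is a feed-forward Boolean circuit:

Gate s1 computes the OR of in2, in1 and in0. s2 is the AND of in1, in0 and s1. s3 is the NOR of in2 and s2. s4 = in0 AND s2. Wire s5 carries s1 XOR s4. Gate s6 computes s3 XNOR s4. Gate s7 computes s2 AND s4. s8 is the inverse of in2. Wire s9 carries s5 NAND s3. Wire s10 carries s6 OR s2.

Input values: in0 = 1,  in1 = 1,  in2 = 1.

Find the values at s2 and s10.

s1 = in2 OR in1 OR in0 = 1 OR 1 OR 1 = 1
s2 = in1 AND in0 AND s1 = 1 AND 1 AND 1 = 1
s3 = in2 NOR s2 = 1 NOR 1 = 0
s4 = in0 AND s2 = 1 AND 1 = 1
s6 = s3 XNOR s4 = 0 XNOR 1 = 0
s10 = s6 OR s2 = 0 OR 1 = 1

s2 = 1, s10 = 1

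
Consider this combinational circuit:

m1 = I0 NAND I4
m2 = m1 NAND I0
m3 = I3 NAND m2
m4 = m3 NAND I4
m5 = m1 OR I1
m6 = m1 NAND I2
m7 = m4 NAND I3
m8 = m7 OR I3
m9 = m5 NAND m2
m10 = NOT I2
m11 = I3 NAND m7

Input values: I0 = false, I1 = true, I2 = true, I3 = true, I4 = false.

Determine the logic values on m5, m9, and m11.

m5 = true; m9 = false; m11 = true

m1 = I0 NAND I4 = false NAND false = true
m2 = m1 NAND I0 = true NAND false = true
m3 = I3 NAND m2 = true NAND true = false
m4 = m3 NAND I4 = false NAND false = true
m5 = m1 OR I1 = true OR true = true
m7 = m4 NAND I3 = true NAND true = false
m9 = m5 NAND m2 = true NAND true = false
m11 = I3 NAND m7 = true NAND false = true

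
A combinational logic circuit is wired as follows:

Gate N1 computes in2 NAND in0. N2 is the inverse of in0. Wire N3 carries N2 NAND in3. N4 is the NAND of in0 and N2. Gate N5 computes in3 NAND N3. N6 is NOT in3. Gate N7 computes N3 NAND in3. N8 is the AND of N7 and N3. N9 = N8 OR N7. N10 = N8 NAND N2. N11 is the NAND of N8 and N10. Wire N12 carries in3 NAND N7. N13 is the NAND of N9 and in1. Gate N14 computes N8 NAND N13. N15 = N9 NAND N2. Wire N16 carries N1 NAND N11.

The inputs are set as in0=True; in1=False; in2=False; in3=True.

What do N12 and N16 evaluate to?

N12 = True, N16 = False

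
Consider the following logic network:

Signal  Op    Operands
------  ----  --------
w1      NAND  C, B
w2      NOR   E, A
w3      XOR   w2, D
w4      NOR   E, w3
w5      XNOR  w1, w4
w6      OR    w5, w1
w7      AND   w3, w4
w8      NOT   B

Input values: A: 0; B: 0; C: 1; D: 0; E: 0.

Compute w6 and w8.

w1 = C NAND B = 1 NAND 0 = 1
w2 = E NOR A = 0 NOR 0 = 1
w3 = w2 XOR D = 1 XOR 0 = 1
w4 = E NOR w3 = 0 NOR 1 = 0
w5 = w1 XNOR w4 = 1 XNOR 0 = 0
w6 = w5 OR w1 = 0 OR 1 = 1
w8 = NOT B = NOT 0 = 1

w6 = 1, w8 = 1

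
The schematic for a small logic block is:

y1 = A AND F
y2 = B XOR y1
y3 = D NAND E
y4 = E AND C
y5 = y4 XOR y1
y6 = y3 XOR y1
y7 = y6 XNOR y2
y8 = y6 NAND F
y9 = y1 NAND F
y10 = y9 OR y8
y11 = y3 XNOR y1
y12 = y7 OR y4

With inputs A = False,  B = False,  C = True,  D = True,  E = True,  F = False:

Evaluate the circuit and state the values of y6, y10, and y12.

y6 = False  y10 = True  y12 = True

y1 = A AND F = False AND False = False
y2 = B XOR y1 = False XOR False = False
y3 = D NAND E = True NAND True = False
y4 = E AND C = True AND True = True
y6 = y3 XOR y1 = False XOR False = False
y7 = y6 XNOR y2 = False XNOR False = True
y8 = y6 NAND F = False NAND False = True
y9 = y1 NAND F = False NAND False = True
y10 = y9 OR y8 = True OR True = True
y12 = y7 OR y4 = True OR True = True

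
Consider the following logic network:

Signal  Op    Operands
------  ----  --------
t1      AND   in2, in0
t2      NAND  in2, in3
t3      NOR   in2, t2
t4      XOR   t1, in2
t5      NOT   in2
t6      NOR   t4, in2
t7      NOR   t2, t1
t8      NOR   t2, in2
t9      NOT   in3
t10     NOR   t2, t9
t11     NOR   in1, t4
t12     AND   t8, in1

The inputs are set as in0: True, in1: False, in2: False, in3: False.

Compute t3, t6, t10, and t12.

t3 = False; t6 = True; t10 = False; t12 = False

t1 = in2 AND in0 = False AND True = False
t2 = in2 NAND in3 = False NAND False = True
t3 = in2 NOR t2 = False NOR True = False
t4 = t1 XOR in2 = False XOR False = False
t6 = t4 NOR in2 = False NOR False = True
t8 = t2 NOR in2 = True NOR False = False
t9 = NOT in3 = NOT False = True
t10 = t2 NOR t9 = True NOR True = False
t12 = t8 AND in1 = False AND False = False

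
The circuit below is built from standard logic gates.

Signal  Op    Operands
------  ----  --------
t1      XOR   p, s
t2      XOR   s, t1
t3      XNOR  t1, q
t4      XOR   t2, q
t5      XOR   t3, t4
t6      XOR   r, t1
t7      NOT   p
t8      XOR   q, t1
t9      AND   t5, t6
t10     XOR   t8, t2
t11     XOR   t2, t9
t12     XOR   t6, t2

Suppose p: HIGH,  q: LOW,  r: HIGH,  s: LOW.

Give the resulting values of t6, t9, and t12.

t6 = LOW  t9 = LOW  t12 = HIGH

t1 = p XOR s = HIGH XOR LOW = HIGH
t2 = s XOR t1 = LOW XOR HIGH = HIGH
t3 = t1 XNOR q = HIGH XNOR LOW = LOW
t4 = t2 XOR q = HIGH XOR LOW = HIGH
t5 = t3 XOR t4 = LOW XOR HIGH = HIGH
t6 = r XOR t1 = HIGH XOR HIGH = LOW
t9 = t5 AND t6 = HIGH AND LOW = LOW
t12 = t6 XOR t2 = LOW XOR HIGH = HIGH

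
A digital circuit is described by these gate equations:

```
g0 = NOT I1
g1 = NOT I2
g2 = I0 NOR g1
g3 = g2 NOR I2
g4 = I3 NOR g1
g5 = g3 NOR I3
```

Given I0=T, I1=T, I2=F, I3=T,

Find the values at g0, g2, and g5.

g0 = NOT I1 = NOT T = F
g1 = NOT I2 = NOT F = T
g2 = I0 NOR g1 = T NOR T = F
g3 = g2 NOR I2 = F NOR F = T
g5 = g3 NOR I3 = T NOR T = F

g0 = F, g2 = F, g5 = F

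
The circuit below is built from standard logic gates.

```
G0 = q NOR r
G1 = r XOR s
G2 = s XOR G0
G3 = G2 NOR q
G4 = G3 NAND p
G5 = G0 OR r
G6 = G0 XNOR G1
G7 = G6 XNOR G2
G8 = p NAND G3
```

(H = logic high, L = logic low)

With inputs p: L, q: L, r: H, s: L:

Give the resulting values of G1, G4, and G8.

G0 = q NOR r = L NOR H = L
G1 = r XOR s = H XOR L = H
G2 = s XOR G0 = L XOR L = L
G3 = G2 NOR q = L NOR L = H
G4 = G3 NAND p = H NAND L = H
G8 = p NAND G3 = L NAND H = H

G1 = H, G4 = H, G8 = H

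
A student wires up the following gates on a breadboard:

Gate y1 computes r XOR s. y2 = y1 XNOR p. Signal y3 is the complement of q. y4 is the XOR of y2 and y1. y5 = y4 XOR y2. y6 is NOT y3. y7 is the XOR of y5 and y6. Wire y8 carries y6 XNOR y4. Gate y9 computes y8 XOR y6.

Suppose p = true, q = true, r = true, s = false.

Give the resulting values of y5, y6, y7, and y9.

y5 = true, y6 = true, y7 = false, y9 = true

y1 = r XOR s = true XOR false = true
y2 = y1 XNOR p = true XNOR true = true
y3 = NOT q = NOT true = false
y4 = y2 XOR y1 = true XOR true = false
y5 = y4 XOR y2 = false XOR true = true
y6 = NOT y3 = NOT false = true
y7 = y5 XOR y6 = true XOR true = false
y8 = y6 XNOR y4 = true XNOR false = false
y9 = y8 XOR y6 = false XOR true = true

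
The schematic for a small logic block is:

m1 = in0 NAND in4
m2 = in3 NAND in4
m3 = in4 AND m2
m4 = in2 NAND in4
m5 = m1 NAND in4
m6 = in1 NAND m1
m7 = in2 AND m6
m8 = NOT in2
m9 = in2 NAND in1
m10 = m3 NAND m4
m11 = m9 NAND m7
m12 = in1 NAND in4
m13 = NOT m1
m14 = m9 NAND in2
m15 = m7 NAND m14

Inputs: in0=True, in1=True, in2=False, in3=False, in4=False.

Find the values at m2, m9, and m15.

m2 = True  m9 = True  m15 = True

m1 = in0 NAND in4 = True NAND False = True
m2 = in3 NAND in4 = False NAND False = True
m6 = in1 NAND m1 = True NAND True = False
m7 = in2 AND m6 = False AND False = False
m9 = in2 NAND in1 = False NAND True = True
m14 = m9 NAND in2 = True NAND False = True
m15 = m7 NAND m14 = False NAND True = True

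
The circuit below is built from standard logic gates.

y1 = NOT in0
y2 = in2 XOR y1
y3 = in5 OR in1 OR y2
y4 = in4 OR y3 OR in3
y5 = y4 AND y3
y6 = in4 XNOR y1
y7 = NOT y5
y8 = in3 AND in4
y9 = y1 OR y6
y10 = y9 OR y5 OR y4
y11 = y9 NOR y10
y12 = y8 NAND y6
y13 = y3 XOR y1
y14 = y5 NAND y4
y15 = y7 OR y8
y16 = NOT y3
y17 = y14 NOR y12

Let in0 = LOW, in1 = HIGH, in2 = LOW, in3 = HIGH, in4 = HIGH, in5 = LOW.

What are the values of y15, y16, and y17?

y15 = HIGH, y16 = LOW, y17 = HIGH

y1 = NOT in0 = NOT LOW = HIGH
y2 = in2 XOR y1 = LOW XOR HIGH = HIGH
y3 = in5 OR in1 OR y2 = LOW OR HIGH OR HIGH = HIGH
y4 = in4 OR y3 OR in3 = HIGH OR HIGH OR HIGH = HIGH
y5 = y4 AND y3 = HIGH AND HIGH = HIGH
y6 = in4 XNOR y1 = HIGH XNOR HIGH = HIGH
y7 = NOT y5 = NOT HIGH = LOW
y8 = in3 AND in4 = HIGH AND HIGH = HIGH
y12 = y8 NAND y6 = HIGH NAND HIGH = LOW
y14 = y5 NAND y4 = HIGH NAND HIGH = LOW
y15 = y7 OR y8 = LOW OR HIGH = HIGH
y16 = NOT y3 = NOT HIGH = LOW
y17 = y14 NOR y12 = LOW NOR LOW = HIGH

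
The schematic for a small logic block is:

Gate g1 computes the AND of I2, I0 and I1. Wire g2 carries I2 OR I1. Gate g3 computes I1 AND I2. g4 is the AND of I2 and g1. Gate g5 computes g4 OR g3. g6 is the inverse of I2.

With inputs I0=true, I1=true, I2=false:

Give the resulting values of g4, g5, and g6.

g4 = false, g5 = false, g6 = true

g1 = I2 AND I0 AND I1 = false AND true AND true = false
g3 = I1 AND I2 = true AND false = false
g4 = I2 AND g1 = false AND false = false
g5 = g4 OR g3 = false OR false = false
g6 = NOT I2 = NOT false = true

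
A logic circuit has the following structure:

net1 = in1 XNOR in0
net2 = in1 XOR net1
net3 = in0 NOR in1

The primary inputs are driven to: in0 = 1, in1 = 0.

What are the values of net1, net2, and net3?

net1 = 0, net2 = 0, net3 = 0

net1 = in1 XNOR in0 = 0 XNOR 1 = 0
net2 = in1 XOR net1 = 0 XOR 0 = 0
net3 = in0 NOR in1 = 1 NOR 0 = 0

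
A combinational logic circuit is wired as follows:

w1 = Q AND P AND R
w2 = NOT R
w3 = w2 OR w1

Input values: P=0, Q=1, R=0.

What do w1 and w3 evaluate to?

w1 = 0, w3 = 1

w1 = Q AND P AND R = 1 AND 0 AND 0 = 0
w2 = NOT R = NOT 0 = 1
w3 = w2 OR w1 = 1 OR 0 = 1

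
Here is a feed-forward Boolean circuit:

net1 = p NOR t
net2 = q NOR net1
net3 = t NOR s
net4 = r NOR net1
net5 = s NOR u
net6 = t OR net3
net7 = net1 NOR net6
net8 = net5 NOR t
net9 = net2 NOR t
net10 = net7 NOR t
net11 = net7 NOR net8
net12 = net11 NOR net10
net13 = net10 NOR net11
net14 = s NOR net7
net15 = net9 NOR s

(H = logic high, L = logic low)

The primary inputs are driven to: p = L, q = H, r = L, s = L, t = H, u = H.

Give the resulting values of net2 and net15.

net1 = p NOR t = L NOR H = L
net2 = q NOR net1 = H NOR L = L
net9 = net2 NOR t = L NOR H = L
net15 = net9 NOR s = L NOR L = H

net2 = L, net15 = H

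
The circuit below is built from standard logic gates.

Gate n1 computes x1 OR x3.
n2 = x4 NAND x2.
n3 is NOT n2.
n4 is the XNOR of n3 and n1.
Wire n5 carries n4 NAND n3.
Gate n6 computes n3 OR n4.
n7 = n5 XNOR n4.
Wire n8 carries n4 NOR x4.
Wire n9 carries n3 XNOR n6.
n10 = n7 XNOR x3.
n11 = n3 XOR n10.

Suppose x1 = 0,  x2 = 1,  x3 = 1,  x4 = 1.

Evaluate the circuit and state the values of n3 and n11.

n1 = x1 OR x3 = 0 OR 1 = 1
n2 = x4 NAND x2 = 1 NAND 1 = 0
n3 = NOT n2 = NOT 0 = 1
n4 = n3 XNOR n1 = 1 XNOR 1 = 1
n5 = n4 NAND n3 = 1 NAND 1 = 0
n7 = n5 XNOR n4 = 0 XNOR 1 = 0
n10 = n7 XNOR x3 = 0 XNOR 1 = 0
n11 = n3 XOR n10 = 1 XOR 0 = 1

n3 = 1  n11 = 1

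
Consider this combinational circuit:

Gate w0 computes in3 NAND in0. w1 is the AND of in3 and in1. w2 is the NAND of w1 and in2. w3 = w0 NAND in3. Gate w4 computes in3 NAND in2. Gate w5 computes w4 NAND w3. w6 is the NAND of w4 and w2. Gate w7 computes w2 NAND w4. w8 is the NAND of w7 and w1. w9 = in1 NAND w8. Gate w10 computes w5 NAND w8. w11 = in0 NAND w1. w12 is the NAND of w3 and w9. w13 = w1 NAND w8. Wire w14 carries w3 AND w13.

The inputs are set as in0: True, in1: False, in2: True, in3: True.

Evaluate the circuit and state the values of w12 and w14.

w12 = False, w14 = True

w0 = in3 NAND in0 = True NAND True = False
w1 = in3 AND in1 = True AND False = False
w2 = w1 NAND in2 = False NAND True = True
w3 = w0 NAND in3 = False NAND True = True
w4 = in3 NAND in2 = True NAND True = False
w7 = w2 NAND w4 = True NAND False = True
w8 = w7 NAND w1 = True NAND False = True
w9 = in1 NAND w8 = False NAND True = True
w12 = w3 NAND w9 = True NAND True = False
w13 = w1 NAND w8 = False NAND True = True
w14 = w3 AND w13 = True AND True = True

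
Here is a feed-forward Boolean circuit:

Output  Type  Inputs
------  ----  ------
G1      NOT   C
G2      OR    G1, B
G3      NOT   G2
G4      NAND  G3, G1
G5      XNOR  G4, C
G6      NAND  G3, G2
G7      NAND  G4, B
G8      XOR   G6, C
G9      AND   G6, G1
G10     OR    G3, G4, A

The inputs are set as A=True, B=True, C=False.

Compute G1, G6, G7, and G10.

G1 = True  G6 = True  G7 = False  G10 = True

G1 = NOT C = NOT False = True
G2 = G1 OR B = True OR True = True
G3 = NOT G2 = NOT True = False
G4 = G3 NAND G1 = False NAND True = True
G6 = G3 NAND G2 = False NAND True = True
G7 = G4 NAND B = True NAND True = False
G10 = G3 OR G4 OR A = False OR True OR True = True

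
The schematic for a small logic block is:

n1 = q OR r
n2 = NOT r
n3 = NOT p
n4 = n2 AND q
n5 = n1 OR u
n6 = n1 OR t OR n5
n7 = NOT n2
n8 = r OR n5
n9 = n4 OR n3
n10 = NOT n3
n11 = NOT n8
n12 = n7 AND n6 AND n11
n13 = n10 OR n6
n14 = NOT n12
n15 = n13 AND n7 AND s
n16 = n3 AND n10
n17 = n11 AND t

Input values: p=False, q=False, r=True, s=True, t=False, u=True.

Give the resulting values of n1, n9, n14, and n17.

n1 = True; n9 = True; n14 = True; n17 = False

n1 = q OR r = False OR True = True
n2 = NOT r = NOT True = False
n3 = NOT p = NOT False = True
n4 = n2 AND q = False AND False = False
n5 = n1 OR u = True OR True = True
n6 = n1 OR t OR n5 = True OR False OR True = True
n7 = NOT n2 = NOT False = True
n8 = r OR n5 = True OR True = True
n9 = n4 OR n3 = False OR True = True
n11 = NOT n8 = NOT True = False
n12 = n7 AND n6 AND n11 = True AND True AND False = False
n14 = NOT n12 = NOT False = True
n17 = n11 AND t = False AND False = False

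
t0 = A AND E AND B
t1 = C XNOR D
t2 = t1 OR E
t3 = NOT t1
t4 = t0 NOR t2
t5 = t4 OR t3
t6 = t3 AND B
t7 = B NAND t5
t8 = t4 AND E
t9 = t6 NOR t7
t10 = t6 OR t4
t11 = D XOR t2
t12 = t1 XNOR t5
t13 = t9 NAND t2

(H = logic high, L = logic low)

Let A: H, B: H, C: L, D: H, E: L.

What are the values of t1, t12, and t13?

t0 = A AND E AND B = H AND L AND H = L
t1 = C XNOR D = L XNOR H = L
t2 = t1 OR E = L OR L = L
t3 = NOT t1 = NOT L = H
t4 = t0 NOR t2 = L NOR L = H
t5 = t4 OR t3 = H OR H = H
t6 = t3 AND B = H AND H = H
t7 = B NAND t5 = H NAND H = L
t9 = t6 NOR t7 = H NOR L = L
t12 = t1 XNOR t5 = L XNOR H = L
t13 = t9 NAND t2 = L NAND L = H

t1 = L; t12 = L; t13 = H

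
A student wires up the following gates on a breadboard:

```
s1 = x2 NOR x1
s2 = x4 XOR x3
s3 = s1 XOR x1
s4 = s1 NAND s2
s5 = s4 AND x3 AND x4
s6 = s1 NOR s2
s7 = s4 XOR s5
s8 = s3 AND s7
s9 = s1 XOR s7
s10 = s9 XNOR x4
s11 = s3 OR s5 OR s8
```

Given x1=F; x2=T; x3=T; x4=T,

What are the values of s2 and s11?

s2 = F  s11 = T

s1 = x2 NOR x1 = T NOR F = F
s2 = x4 XOR x3 = T XOR T = F
s3 = s1 XOR x1 = F XOR F = F
s4 = s1 NAND s2 = F NAND F = T
s5 = s4 AND x3 AND x4 = T AND T AND T = T
s7 = s4 XOR s5 = T XOR T = F
s8 = s3 AND s7 = F AND F = F
s11 = s3 OR s5 OR s8 = F OR T OR F = T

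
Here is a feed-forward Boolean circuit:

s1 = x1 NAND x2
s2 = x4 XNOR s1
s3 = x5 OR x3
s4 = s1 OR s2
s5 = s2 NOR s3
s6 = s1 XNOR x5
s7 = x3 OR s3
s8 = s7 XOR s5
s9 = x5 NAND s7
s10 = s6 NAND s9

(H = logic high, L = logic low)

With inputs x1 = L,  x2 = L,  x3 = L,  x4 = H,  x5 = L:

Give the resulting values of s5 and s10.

s5 = L, s10 = H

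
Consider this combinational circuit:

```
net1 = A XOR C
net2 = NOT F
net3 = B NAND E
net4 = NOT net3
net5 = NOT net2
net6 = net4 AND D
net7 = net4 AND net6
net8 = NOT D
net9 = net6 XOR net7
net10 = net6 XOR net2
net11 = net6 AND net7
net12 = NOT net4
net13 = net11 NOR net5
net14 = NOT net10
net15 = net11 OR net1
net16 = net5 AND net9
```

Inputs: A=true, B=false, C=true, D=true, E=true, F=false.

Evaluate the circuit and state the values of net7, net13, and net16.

net2 = NOT F = NOT false = true
net3 = B NAND E = false NAND true = true
net4 = NOT net3 = NOT true = false
net5 = NOT net2 = NOT true = false
net6 = net4 AND D = false AND true = false
net7 = net4 AND net6 = false AND false = false
net9 = net6 XOR net7 = false XOR false = false
net11 = net6 AND net7 = false AND false = false
net13 = net11 NOR net5 = false NOR false = true
net16 = net5 AND net9 = false AND false = false

net7 = false  net13 = true  net16 = false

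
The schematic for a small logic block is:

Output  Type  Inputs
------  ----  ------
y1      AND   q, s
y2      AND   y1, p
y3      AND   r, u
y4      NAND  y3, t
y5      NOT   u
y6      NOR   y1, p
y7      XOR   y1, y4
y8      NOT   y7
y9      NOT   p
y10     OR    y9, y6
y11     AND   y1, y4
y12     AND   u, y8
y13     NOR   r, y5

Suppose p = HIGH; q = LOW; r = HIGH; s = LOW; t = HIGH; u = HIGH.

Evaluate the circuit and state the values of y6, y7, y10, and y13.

y6 = LOW  y7 = LOW  y10 = LOW  y13 = LOW

y1 = q AND s = LOW AND LOW = LOW
y3 = r AND u = HIGH AND HIGH = HIGH
y4 = y3 NAND t = HIGH NAND HIGH = LOW
y5 = NOT u = NOT HIGH = LOW
y6 = y1 NOR p = LOW NOR HIGH = LOW
y7 = y1 XOR y4 = LOW XOR LOW = LOW
y9 = NOT p = NOT HIGH = LOW
y10 = y9 OR y6 = LOW OR LOW = LOW
y13 = r NOR y5 = HIGH NOR LOW = LOW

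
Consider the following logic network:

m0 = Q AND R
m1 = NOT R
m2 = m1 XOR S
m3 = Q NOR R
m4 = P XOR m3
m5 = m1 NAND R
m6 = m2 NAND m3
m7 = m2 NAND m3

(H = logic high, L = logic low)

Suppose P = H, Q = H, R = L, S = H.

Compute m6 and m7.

m1 = NOT R = NOT L = H
m2 = m1 XOR S = H XOR H = L
m3 = Q NOR R = H NOR L = L
m6 = m2 NAND m3 = L NAND L = H
m7 = m2 NAND m3 = L NAND L = H

m6 = H; m7 = H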